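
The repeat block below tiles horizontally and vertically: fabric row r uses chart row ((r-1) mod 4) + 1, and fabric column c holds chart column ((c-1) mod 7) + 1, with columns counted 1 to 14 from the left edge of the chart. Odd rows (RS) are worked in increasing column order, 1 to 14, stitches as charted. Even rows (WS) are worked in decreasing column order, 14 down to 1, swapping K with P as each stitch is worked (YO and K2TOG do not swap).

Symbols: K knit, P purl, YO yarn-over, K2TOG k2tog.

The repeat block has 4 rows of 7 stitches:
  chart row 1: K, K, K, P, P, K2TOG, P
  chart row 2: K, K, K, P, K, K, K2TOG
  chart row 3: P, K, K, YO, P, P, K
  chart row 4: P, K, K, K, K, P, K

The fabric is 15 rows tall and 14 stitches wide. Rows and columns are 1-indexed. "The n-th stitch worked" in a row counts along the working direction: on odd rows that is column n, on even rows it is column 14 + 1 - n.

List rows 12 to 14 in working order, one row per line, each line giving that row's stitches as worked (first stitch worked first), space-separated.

Result:
P K P P P P K P K P P P P K
K K K P P K2TOG P K K K P P K2TOG P
K2TOG P P K P P P K2TOG P P K P P P

Derivation:
Row 12: chart row 4, WS - tiled (columns 1-14): P K K K K P K P K K K K P K; work from column 14 back to 1 with K<->P swapped.
Row 13: chart row 1, RS - tile across columns 1-14 and work as-is.
Row 14: chart row 2, WS - tiled (columns 1-14): K K K P K K K2TOG K K K P K K K2TOG; work from column 14 back to 1 with K<->P swapped.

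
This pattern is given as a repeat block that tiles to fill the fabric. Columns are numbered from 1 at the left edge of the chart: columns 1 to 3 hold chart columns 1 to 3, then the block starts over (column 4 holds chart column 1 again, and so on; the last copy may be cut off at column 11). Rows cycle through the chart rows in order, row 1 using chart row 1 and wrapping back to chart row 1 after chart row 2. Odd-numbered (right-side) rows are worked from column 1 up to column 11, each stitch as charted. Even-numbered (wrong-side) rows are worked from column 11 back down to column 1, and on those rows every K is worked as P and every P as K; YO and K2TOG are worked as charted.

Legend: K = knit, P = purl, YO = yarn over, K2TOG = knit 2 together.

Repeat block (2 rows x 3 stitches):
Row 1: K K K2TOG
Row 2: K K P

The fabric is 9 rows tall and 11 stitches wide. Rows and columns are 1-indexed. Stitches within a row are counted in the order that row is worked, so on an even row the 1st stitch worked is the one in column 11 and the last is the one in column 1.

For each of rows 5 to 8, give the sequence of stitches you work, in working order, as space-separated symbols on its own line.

Row 5: chart row 1, RS - tile across columns 1-11 and work as-is.
Row 6: chart row 2, WS - tiled (columns 1-11): K K P K K P K K P K K; work from column 11 back to 1 with K<->P swapped.
Row 7: chart row 1, RS - tile across columns 1-11 and work as-is.
Row 8: chart row 2, WS - tiled (columns 1-11): K K P K K P K K P K K; work from column 11 back to 1 with K<->P swapped.

== ROWS AS WORKED ==
K K K2TOG K K K2TOG K K K2TOG K K
P P K P P K P P K P P
K K K2TOG K K K2TOG K K K2TOG K K
P P K P P K P P K P P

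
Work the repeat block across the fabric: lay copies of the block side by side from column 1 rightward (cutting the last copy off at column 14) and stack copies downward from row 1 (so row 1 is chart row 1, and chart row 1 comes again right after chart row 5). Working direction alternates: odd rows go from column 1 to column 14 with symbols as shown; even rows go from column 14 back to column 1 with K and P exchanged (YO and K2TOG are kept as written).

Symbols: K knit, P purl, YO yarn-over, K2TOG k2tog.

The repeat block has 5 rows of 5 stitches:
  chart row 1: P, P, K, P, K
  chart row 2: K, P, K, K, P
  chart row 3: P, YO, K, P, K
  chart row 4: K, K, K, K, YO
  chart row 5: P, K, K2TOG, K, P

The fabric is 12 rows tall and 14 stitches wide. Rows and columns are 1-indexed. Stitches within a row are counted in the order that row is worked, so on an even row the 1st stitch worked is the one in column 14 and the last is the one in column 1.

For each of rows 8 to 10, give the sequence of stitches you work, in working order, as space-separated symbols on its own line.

Row 8: chart row 3, WS - tiled (columns 1-14): P YO K P K P YO K P K P YO K P; work from column 14 back to 1 with K<->P swapped.
Row 9: chart row 4, RS - tile across columns 1-14 and work as-is.
Row 10: chart row 5, WS - tiled (columns 1-14): P K K2TOG K P P K K2TOG K P P K K2TOG K; work from column 14 back to 1 with K<->P swapped.

== ROWS AS WORKED ==
K P YO K P K P YO K P K P YO K
K K K K YO K K K K YO K K K K
P K2TOG P K K P K2TOG P K K P K2TOG P K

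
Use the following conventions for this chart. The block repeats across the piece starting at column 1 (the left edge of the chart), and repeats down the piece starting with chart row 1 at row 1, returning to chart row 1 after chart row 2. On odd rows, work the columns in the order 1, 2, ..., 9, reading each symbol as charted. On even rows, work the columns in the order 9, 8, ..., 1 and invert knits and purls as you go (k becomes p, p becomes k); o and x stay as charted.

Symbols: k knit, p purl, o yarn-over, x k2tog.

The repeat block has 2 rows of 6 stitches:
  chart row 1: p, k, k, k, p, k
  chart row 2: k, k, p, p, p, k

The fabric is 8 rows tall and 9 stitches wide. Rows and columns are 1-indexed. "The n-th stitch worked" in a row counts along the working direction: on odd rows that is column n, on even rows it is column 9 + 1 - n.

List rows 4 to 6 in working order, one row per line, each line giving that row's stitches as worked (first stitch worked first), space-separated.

Row 4: chart row 2, WS - tiled (columns 1-9): k k p p p k k k p; work from column 9 back to 1 with k<->p swapped.
Row 5: chart row 1, RS - tile across columns 1-9 and work as-is.
Row 6: chart row 2, WS - tiled (columns 1-9): k k p p p k k k p; work from column 9 back to 1 with k<->p swapped.

Rows as worked:
k p p p k k k p p
p k k k p k p k k
k p p p k k k p p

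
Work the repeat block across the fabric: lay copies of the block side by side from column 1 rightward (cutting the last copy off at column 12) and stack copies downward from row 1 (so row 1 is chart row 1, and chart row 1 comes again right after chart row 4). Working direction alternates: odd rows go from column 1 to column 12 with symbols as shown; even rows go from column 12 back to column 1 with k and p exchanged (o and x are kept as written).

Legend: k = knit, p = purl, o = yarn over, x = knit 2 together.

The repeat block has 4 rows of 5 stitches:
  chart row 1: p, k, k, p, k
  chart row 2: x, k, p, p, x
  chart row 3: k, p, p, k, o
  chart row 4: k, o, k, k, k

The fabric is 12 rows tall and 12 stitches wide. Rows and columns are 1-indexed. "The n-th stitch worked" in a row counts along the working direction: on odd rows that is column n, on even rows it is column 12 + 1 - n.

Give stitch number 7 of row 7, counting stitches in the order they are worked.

== STITCH ==
p

Derivation:
For row 7: chart row = ((7-1) mod 4) + 1 = 3; this is a RS (odd) row.
Chart row 3 tiled across columns 1-12: k p p k o k p p k o k p
Right side: take the tiled row as-is (worked left to right from column 1).
Counting 7 along the worked row gives p.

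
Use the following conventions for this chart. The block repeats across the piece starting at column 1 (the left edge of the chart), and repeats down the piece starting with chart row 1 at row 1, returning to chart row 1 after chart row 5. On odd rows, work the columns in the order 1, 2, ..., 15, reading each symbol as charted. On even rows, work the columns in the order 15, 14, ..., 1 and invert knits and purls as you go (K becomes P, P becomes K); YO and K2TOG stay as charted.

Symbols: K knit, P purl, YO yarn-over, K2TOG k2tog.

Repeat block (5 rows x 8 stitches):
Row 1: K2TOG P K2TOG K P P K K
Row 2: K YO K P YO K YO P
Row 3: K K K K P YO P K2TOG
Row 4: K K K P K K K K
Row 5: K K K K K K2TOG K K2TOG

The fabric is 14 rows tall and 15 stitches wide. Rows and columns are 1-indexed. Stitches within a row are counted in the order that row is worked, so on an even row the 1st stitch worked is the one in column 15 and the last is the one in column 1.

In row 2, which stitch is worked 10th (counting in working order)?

Stitch:
P

Derivation:
For row 2: chart row = ((2-1) mod 5) + 1 = 2; this is a WS (even) row.
Chart row 2 tiled across columns 1-15: K YO K P YO K YO P K YO K P YO K YO
WS: work from column 15 back to column 1 (reverse the tiled row), swapping K<->P (YO and K2TOG unchanged).
Row 2 as worked: YO P YO K P YO P K YO P YO K P YO P
Stitch 10 in working order -> P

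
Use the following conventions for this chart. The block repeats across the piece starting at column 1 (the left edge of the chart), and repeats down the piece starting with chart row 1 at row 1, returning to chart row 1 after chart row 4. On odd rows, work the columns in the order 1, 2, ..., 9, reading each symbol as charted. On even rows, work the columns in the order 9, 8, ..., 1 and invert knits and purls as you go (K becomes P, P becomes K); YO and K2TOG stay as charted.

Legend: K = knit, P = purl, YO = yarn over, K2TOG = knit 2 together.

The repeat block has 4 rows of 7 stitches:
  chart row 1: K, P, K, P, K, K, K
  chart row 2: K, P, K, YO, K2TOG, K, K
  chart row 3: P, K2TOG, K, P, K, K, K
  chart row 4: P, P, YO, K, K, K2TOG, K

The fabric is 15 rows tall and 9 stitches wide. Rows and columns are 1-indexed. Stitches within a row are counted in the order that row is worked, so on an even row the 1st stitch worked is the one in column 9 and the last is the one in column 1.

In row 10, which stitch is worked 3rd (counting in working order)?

== STITCH ==
P

Derivation:
For row 10: chart row = ((10-1) mod 4) + 1 = 2; this is a WS (even) row.
Chart row 2 tiled across columns 1-9: K P K YO K2TOG K K K P
Wrong side: read the tiled row from column 9 down to 1 and exchange K with P (leave YO, K2TOG).
Row 10 as worked: K P P P K2TOG YO P K P
Stitch 3 in working order -> P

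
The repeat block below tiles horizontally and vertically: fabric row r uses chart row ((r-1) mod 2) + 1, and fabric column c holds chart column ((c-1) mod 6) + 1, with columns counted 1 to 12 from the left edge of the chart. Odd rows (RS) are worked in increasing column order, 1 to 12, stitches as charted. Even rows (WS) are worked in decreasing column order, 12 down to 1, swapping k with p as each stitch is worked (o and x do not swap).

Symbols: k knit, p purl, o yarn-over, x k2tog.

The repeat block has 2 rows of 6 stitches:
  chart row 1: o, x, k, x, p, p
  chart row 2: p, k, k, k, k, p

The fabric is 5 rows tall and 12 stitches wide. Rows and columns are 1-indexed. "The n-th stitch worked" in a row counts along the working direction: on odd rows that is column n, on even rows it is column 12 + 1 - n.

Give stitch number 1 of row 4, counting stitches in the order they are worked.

Stitch:
k

Derivation:
Row 4: (4-1) mod 2 = 1, so use chart row 2. Even row -> WS.
Chart row 2 tiled across columns 1-12: p k k k k p p k k k k p
WS row: flip the tiled sequence (start at column 12) and apply k<->p; o and x stay.
Row 4 as worked: k p p p p k k p p p p k
Stitch 1 in working order -> k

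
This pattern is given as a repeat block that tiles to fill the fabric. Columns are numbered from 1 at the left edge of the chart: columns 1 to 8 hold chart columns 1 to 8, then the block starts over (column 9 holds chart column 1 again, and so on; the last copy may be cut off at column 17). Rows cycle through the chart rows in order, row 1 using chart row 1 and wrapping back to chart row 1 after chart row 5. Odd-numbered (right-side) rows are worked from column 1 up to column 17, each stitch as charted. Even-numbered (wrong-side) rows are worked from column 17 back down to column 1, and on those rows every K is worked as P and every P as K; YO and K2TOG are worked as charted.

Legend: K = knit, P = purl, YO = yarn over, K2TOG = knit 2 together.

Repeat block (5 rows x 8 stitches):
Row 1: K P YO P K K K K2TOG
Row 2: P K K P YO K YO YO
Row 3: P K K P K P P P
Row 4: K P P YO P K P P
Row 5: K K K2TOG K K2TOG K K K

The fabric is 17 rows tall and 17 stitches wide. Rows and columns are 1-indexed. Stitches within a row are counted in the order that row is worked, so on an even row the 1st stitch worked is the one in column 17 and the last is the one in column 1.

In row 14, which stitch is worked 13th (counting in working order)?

Stitch:
K

Derivation:
Row 14: (14-1) mod 5 = 3, so use chart row 4. Even row -> WS.
Chart row 4 tiled across columns 1-17: K P P YO P K P P K P P YO P K P P K
Wrong side: read the tiled row from column 17 down to 1 and exchange K with P (leave YO, K2TOG).
Row 14 as worked: P K K P K YO K K P K K P K YO K K P
Counting 13 along the worked row gives K.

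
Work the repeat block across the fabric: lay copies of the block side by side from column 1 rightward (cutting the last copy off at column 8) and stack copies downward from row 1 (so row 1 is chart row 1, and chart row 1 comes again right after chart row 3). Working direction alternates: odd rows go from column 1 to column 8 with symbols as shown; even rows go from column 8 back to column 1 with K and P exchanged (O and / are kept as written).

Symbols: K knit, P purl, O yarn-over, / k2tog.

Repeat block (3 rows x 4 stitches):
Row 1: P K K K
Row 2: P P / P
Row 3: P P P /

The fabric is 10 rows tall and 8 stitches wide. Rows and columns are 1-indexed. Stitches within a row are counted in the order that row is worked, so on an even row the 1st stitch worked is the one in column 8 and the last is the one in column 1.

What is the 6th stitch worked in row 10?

Result:
P

Derivation:
For row 10: chart row = ((10-1) mod 3) + 1 = 1; this is a WS (even) row.
Chart row 1 tiled across columns 1-8: P K K K P K K K
WS row: flip the tiled sequence (start at column 8) and apply K<->P; O and / stay.
Row 10 as worked: P P P K P P P K
The 6th stitch worked is P.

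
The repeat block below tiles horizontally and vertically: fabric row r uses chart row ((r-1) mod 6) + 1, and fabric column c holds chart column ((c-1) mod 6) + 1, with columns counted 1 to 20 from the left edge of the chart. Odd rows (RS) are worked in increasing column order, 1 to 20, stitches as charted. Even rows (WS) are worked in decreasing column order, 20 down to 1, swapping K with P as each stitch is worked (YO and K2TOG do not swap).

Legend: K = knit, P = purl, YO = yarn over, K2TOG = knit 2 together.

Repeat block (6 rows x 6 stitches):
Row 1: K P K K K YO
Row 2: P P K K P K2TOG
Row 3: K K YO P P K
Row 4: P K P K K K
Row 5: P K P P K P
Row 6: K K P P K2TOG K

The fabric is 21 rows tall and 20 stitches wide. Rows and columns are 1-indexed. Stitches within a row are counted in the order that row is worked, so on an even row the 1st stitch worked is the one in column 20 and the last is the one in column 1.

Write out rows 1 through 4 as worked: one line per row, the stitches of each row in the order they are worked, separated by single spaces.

Row 1: chart row 1, RS - tile across columns 1-20 and work as-is.
Row 2: chart row 2, WS - tiled (columns 1-20): P P K K P K2TOG P P K K P K2TOG P P K K P K2TOG P P; work from column 20 back to 1 with K<->P swapped.
Row 3: chart row 3, RS - tile across columns 1-20 and work as-is.
Row 4: chart row 4, WS - tiled (columns 1-20): P K P K K K P K P K K K P K P K K K P K; work from column 20 back to 1 with K<->P swapped.

Result:
K P K K K YO K P K K K YO K P K K K YO K P
K K K2TOG K P P K K K2TOG K P P K K K2TOG K P P K K
K K YO P P K K K YO P P K K K YO P P K K K
P K P P P K P K P P P K P K P P P K P K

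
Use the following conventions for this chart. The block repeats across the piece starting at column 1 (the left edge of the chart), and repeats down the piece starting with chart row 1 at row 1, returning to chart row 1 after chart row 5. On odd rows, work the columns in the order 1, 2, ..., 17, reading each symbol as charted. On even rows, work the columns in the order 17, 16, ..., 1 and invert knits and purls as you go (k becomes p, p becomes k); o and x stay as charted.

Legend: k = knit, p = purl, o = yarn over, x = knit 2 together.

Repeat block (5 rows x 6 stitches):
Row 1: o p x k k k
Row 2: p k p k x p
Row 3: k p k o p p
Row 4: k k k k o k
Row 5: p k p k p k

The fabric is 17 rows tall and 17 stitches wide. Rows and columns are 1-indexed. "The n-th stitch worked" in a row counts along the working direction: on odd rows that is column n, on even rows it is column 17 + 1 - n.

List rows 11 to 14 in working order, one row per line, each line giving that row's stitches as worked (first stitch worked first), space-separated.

Row 11: chart row 1, RS - tile across columns 1-17 and work as-is.
Row 12: chart row 2, WS - tiled (columns 1-17): p k p k x p p k p k x p p k p k x; work from column 17 back to 1 with k<->p swapped.
Row 13: chart row 3, RS - tile across columns 1-17 and work as-is.
Row 14: chart row 4, WS - tiled (columns 1-17): k k k k o k k k k k o k k k k k o; work from column 17 back to 1 with k<->p swapped.

== ROWS AS WORKED ==
o p x k k k o p x k k k o p x k k
x p k p k k x p k p k k x p k p k
k p k o p p k p k o p p k p k o p
o p p p p p o p p p p p o p p p p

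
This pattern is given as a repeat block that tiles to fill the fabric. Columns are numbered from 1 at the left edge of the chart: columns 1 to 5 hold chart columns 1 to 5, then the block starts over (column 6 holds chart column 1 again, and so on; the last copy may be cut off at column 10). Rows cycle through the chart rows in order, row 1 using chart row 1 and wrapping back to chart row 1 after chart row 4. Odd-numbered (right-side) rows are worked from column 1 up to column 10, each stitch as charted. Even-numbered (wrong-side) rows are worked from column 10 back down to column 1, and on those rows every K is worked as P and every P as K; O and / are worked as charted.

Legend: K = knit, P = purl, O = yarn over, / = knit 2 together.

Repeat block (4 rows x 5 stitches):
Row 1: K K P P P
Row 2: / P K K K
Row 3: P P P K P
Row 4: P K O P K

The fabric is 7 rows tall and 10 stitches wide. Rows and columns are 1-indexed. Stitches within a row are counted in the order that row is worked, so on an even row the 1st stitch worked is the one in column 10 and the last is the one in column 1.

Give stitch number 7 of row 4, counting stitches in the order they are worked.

Stitch:
K

Derivation:
For row 4: chart row = ((4-1) mod 4) + 1 = 4; this is a WS (even) row.
Chart row 4 tiled across columns 1-10: P K O P K P K O P K
WS row: flip the tiled sequence (start at column 10) and apply K<->P; O and / stay.
Row 4 as worked: P K O P K P K O P K
Stitch 7 in working order -> K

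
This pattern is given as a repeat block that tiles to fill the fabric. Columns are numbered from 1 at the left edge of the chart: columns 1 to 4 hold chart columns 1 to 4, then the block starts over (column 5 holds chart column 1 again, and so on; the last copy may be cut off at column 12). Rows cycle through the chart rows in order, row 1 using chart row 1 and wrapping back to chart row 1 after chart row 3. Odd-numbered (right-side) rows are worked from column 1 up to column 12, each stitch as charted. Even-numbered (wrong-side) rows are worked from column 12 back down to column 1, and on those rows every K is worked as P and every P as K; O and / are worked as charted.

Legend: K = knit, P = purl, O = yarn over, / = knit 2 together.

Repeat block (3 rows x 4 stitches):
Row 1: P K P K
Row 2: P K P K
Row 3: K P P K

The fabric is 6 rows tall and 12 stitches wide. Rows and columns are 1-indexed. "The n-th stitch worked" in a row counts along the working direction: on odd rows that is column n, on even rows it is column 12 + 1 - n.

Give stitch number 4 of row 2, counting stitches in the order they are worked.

Stitch:
K

Derivation:
Row 2 uses chart row ((2-1) mod 3)+1 = 2. Row 2 is even, so WS.
Chart row 2 tiled across columns 1-12: P K P K P K P K P K P K
WS: work from column 12 back to column 1 (reverse the tiled row), swapping K<->P (O and / unchanged).
Row 2 as worked: P K P K P K P K P K P K
The 4th stitch worked is K.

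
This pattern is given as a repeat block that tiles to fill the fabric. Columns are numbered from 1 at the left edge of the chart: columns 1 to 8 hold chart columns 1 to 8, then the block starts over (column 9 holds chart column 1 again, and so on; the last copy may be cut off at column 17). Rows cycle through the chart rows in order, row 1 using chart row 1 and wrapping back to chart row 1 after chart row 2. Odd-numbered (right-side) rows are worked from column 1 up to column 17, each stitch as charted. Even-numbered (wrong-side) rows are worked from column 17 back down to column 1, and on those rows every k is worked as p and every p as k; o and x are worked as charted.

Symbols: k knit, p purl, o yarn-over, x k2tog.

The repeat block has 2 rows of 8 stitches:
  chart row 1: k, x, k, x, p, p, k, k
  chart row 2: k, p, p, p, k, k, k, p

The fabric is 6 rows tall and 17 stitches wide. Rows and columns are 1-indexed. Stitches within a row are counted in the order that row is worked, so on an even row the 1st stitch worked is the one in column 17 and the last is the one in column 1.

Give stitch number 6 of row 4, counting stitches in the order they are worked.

Result:
k

Derivation:
Row 4 uses chart row ((4-1) mod 2)+1 = 2. Row 4 is even, so WS.
Chart row 2 tiled across columns 1-17: k p p p k k k p k p p p k k k p k
Wrong side: read the tiled row from column 17 down to 1 and exchange k with p (leave o, x).
Row 4 as worked: p k p p p k k k p k p p p k k k p
The 6th stitch worked is k.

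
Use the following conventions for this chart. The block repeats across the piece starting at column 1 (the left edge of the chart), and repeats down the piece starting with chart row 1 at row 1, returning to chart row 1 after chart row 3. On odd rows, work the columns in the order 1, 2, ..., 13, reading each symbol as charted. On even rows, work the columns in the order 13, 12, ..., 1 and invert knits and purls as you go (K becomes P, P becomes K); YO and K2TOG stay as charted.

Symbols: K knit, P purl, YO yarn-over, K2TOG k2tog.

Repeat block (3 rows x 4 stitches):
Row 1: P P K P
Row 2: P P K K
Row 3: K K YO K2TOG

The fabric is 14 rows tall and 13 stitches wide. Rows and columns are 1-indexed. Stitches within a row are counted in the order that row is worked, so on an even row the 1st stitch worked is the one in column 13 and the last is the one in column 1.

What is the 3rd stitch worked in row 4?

== STITCH ==
P

Derivation:
Row 4: (4-1) mod 3 = 0, so use chart row 1. Even row -> WS.
Chart row 1 tiled across columns 1-13: P P K P P P K P P P K P P
Wrong side: read the tiled row from column 13 down to 1 and exchange K with P (leave YO, K2TOG).
Row 4 as worked: K K P K K K P K K K P K K
Stitch 3 in working order -> P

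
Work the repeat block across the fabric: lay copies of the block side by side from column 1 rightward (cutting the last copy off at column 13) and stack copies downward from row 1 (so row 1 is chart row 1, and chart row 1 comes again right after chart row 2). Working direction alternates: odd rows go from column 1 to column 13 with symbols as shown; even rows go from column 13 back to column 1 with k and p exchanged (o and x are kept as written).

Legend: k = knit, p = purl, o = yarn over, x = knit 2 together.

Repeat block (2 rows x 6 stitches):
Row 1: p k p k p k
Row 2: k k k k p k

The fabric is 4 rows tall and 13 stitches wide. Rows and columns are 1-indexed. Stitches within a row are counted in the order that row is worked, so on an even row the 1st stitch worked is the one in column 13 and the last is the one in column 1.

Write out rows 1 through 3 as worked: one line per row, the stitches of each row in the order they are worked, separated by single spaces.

Row 1: chart row 1, RS - tile across columns 1-13 and work as-is.
Row 2: chart row 2, WS - tiled (columns 1-13): k k k k p k k k k k p k k; work from column 13 back to 1 with k<->p swapped.
Row 3: chart row 1, RS - tile across columns 1-13 and work as-is.

== ROWS AS WORKED ==
p k p k p k p k p k p k p
p p k p p p p p k p p p p
p k p k p k p k p k p k p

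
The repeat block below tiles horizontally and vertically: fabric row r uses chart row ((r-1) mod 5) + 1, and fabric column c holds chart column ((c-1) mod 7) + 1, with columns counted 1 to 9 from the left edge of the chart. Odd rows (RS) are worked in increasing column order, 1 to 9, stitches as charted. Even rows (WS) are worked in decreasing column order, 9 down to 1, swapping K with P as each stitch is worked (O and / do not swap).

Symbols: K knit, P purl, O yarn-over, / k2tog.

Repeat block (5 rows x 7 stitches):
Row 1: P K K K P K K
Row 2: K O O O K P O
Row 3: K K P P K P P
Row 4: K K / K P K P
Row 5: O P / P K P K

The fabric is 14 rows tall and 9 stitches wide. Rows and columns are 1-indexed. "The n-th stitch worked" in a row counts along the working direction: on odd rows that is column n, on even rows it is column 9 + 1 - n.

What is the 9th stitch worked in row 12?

Row 12: (12-1) mod 5 = 1, so use chart row 2. Even row -> WS.
Chart row 2 tiled across columns 1-9: K O O O K P O K O
Wrong side: read the tiled row from column 9 down to 1 and exchange K with P (leave O, /).
Row 12 as worked: O P O K P O O O P
Counting 9 along the worked row gives P.

== STITCH ==
P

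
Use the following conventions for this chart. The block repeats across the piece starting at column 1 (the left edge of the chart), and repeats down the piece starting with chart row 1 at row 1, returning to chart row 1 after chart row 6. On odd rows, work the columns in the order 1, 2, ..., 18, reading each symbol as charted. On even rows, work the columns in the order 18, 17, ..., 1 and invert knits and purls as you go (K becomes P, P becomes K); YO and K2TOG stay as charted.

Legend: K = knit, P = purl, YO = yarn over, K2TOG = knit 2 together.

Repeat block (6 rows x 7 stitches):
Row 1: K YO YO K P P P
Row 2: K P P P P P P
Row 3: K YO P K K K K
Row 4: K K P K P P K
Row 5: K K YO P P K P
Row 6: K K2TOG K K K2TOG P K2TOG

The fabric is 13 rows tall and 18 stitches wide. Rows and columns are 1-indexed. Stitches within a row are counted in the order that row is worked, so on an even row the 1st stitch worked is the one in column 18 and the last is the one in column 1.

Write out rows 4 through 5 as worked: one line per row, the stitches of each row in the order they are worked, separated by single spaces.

Rows as worked:
P K P P P K K P K P P P K K P K P P
K K YO P P K P K K YO P P K P K K YO P

Derivation:
Row 4: chart row 4, WS - tiled (columns 1-18): K K P K P P K K K P K P P K K K P K; work from column 18 back to 1 with K<->P swapped.
Row 5: chart row 5, RS - tile across columns 1-18 and work as-is.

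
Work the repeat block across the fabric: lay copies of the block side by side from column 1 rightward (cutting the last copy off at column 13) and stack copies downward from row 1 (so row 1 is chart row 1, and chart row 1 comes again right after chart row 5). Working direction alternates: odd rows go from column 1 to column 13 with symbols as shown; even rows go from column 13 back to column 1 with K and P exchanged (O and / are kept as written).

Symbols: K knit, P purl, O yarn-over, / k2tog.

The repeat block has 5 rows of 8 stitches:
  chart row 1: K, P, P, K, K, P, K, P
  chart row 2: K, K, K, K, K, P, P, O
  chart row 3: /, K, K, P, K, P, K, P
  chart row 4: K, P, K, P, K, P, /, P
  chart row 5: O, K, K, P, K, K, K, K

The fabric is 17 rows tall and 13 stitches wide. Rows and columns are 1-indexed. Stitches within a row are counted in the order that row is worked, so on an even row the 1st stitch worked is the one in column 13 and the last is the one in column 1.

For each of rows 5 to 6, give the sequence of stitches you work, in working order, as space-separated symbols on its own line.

Row 5: chart row 5, RS - tile across columns 1-13 and work as-is.
Row 6: chart row 1, WS - tiled (columns 1-13): K P P K K P K P K P P K K; work from column 13 back to 1 with K<->P swapped.

Result:
O K K P K K K K O K K P K
P P K K P K P K P P K K P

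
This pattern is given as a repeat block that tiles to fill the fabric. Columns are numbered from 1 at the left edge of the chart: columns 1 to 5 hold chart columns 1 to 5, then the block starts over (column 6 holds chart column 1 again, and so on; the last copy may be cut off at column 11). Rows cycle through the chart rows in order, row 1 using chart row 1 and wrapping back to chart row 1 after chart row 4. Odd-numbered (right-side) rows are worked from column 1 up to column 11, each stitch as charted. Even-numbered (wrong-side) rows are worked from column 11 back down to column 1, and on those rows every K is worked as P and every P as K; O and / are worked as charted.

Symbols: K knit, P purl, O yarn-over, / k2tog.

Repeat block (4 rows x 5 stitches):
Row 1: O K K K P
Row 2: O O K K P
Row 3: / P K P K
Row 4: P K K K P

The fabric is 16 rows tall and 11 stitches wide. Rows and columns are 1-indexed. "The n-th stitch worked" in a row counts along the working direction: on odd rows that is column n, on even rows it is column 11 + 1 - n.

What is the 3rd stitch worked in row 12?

Row 12 uses chart row ((12-1) mod 4)+1 = 4. Row 12 is even, so WS.
Chart row 4 tiled across columns 1-11: P K K K P P K K K P P
WS row: flip the tiled sequence (start at column 11) and apply K<->P; O and / stay.
Row 12 as worked: K K P P P K K P P P K
Stitch 3 in working order -> P

Result:
P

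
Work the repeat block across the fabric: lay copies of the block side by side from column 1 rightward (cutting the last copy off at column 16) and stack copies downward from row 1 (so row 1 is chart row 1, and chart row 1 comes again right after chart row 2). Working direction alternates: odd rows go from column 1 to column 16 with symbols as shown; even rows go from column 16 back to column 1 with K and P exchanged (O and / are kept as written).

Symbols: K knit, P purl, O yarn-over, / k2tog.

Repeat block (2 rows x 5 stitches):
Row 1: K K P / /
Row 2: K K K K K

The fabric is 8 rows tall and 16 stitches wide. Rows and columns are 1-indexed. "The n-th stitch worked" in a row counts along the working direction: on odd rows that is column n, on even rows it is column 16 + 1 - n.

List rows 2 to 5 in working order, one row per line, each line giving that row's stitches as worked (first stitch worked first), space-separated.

Row 2: chart row 2, WS - tiled (columns 1-16): K K K K K K K K K K K K K K K K; work from column 16 back to 1 with K<->P swapped.
Row 3: chart row 1, RS - tile across columns 1-16 and work as-is.
Row 4: chart row 2, WS - tiled (columns 1-16): K K K K K K K K K K K K K K K K; work from column 16 back to 1 with K<->P swapped.
Row 5: chart row 1, RS - tile across columns 1-16 and work as-is.

Rows as worked:
P P P P P P P P P P P P P P P P
K K P / / K K P / / K K P / / K
P P P P P P P P P P P P P P P P
K K P / / K K P / / K K P / / K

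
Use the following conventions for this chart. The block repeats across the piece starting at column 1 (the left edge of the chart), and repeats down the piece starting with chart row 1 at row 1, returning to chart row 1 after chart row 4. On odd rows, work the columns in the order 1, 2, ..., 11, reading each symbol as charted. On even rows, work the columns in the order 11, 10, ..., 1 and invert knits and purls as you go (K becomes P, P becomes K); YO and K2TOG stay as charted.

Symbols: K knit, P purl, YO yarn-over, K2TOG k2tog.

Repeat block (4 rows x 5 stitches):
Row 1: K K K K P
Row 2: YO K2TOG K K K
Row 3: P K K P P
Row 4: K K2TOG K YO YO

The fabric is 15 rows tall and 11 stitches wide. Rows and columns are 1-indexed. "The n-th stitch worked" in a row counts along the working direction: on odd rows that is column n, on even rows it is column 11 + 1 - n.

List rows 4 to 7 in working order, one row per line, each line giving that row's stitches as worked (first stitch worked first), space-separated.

Row 4: chart row 4, WS - tiled (columns 1-11): K K2TOG K YO YO K K2TOG K YO YO K; work from column 11 back to 1 with K<->P swapped.
Row 5: chart row 1, RS - tile across columns 1-11 and work as-is.
Row 6: chart row 2, WS - tiled (columns 1-11): YO K2TOG K K K YO K2TOG K K K YO; work from column 11 back to 1 with K<->P swapped.
Row 7: chart row 3, RS - tile across columns 1-11 and work as-is.

== ROWS AS WORKED ==
P YO YO P K2TOG P YO YO P K2TOG P
K K K K P K K K K P K
YO P P P K2TOG YO P P P K2TOG YO
P K K P P P K K P P P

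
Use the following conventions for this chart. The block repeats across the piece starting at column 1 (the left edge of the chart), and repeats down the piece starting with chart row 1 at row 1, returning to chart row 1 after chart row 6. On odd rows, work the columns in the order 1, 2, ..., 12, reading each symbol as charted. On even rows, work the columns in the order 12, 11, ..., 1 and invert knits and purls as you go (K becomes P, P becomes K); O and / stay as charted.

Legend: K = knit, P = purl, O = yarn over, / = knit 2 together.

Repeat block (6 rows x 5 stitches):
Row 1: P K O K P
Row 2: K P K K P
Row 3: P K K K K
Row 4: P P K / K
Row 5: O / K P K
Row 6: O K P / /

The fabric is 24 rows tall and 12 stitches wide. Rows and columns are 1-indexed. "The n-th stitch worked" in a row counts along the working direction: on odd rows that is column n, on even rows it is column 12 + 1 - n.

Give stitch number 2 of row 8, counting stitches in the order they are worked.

Result:
P

Derivation:
For row 8: chart row = ((8-1) mod 6) + 1 = 2; this is a WS (even) row.
Chart row 2 tiled across columns 1-12: K P K K P K P K K P K P
WS: work from column 12 back to column 1 (reverse the tiled row), swapping K<->P (O and / unchanged).
Row 8 as worked: K P K P P K P K P P K P
Counting 2 along the worked row gives P.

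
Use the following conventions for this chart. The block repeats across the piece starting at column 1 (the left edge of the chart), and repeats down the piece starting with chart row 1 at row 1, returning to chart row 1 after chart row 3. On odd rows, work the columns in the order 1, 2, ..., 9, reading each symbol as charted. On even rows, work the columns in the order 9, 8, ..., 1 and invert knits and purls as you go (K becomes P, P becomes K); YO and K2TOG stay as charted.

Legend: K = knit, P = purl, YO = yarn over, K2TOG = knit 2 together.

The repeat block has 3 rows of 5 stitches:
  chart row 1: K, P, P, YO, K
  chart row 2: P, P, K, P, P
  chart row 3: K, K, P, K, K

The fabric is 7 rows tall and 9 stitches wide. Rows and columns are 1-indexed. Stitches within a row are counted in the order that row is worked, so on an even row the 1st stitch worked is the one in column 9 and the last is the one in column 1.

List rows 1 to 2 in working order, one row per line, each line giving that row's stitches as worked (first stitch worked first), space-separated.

Row 1: chart row 1, RS - tile across columns 1-9 and work as-is.
Row 2: chart row 2, WS - tiled (columns 1-9): P P K P P P P K P; work from column 9 back to 1 with K<->P swapped.

Rows as worked:
K P P YO K K P P YO
K P K K K K P K K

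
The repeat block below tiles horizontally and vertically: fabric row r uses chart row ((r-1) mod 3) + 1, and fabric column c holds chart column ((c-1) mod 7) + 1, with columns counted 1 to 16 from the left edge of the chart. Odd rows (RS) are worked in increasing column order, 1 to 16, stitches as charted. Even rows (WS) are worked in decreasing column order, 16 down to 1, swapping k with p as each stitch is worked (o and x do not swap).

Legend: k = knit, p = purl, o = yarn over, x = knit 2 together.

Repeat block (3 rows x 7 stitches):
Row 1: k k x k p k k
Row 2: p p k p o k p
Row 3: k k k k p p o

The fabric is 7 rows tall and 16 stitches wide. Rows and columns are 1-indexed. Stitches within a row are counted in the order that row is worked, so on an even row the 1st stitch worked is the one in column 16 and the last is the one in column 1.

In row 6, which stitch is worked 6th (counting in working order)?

Result:
p

Derivation:
For row 6: chart row = ((6-1) mod 3) + 1 = 3; this is a WS (even) row.
Chart row 3 tiled across columns 1-16: k k k k p p o k k k k p p o k k
WS: work from column 16 back to column 1 (reverse the tiled row), swapping k<->p (o and x unchanged).
Row 6 as worked: p p o k k p p p p o k k p p p p
Stitch 6 in working order -> p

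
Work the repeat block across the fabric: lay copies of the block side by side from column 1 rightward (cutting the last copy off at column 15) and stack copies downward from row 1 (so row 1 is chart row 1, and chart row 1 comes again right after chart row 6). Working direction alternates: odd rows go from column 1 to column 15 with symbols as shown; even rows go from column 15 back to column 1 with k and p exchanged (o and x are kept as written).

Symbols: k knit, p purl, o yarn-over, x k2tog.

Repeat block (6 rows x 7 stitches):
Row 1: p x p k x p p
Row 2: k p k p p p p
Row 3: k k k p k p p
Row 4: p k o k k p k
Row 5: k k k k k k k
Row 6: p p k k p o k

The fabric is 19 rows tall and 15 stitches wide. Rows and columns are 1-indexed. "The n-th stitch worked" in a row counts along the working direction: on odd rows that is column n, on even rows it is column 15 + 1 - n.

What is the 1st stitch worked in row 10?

Row 10 uses chart row ((10-1) mod 6)+1 = 4. Row 10 is even, so WS.
Chart row 4 tiled across columns 1-15: p k o k k p k p k o k k p k p
Wrong side: read the tiled row from column 15 down to 1 and exchange k with p (leave o, x).
Row 10 as worked: k p k p p o p k p k p p o p k
Counting 1 along the worked row gives k.

== STITCH ==
k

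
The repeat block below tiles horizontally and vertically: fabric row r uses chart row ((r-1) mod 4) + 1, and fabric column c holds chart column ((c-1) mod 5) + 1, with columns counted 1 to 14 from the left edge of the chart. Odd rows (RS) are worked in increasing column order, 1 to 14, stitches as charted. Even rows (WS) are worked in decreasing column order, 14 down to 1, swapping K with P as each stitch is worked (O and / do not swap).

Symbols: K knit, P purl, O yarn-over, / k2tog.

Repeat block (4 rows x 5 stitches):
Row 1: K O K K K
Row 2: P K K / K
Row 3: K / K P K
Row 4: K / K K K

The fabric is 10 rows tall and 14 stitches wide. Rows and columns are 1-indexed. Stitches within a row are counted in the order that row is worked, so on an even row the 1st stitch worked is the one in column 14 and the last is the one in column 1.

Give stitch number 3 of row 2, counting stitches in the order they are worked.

Stitch:
P

Derivation:
Row 2: (2-1) mod 4 = 1, so use chart row 2. Even row -> WS.
Chart row 2 tiled across columns 1-14: P K K / K P K K / K P K K /
Wrong side: read the tiled row from column 14 down to 1 and exchange K with P (leave O, /).
Row 2 as worked: / P P K P / P P K P / P P K
Stitch 3 in working order -> P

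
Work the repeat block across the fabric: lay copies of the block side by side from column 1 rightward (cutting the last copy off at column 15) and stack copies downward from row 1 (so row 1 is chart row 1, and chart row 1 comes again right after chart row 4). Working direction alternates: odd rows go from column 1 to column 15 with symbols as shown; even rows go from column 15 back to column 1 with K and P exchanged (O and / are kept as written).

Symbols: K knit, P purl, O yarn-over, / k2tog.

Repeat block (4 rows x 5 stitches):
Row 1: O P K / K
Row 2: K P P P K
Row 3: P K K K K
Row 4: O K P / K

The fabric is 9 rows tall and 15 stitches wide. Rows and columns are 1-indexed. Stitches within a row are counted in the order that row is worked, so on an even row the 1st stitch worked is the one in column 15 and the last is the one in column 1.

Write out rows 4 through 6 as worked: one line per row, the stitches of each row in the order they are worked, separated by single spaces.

Row 4: chart row 4, WS - tiled (columns 1-15): O K P / K O K P / K O K P / K; work from column 15 back to 1 with K<->P swapped.
Row 5: chart row 1, RS - tile across columns 1-15 and work as-is.
Row 6: chart row 2, WS - tiled (columns 1-15): K P P P K K P P P K K P P P K; work from column 15 back to 1 with K<->P swapped.

Result:
P / K P O P / K P O P / K P O
O P K / K O P K / K O P K / K
P K K K P P K K K P P K K K P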